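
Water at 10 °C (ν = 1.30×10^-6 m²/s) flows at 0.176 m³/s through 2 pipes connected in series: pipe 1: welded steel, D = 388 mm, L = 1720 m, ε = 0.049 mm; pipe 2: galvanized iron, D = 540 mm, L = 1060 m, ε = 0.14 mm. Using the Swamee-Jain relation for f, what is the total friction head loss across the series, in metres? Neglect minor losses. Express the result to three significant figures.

Pipe 1: V = 1.489 m/s, Re = 4.44×10^5, ε/D = 1.26×10^-4, f = 0.01496, h_1 = f(L/D)V²/2g = 7.487 m
Pipe 2: V = 0.7685 m/s, Re = 3.19×10^5, ε/D = 2.59×10^-4, f = 0.01667, h_2 = f(L/D)V²/2g = 0.9847 m
Series → Q common, losses add: H = Σh = 8.472 m

H ≈ 8.47 m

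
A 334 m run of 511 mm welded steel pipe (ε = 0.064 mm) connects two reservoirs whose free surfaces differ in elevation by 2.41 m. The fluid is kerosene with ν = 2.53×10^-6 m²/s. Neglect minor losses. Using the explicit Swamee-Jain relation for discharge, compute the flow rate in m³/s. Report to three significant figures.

Q ≈ 0.452 m³/s

Swamee-Jain (Type II): Q = -0.965·√(gD⁵h_f/L)·ln[ε/(3.7D) + √(3.17ν²L/(gD³h_f))]
√(gD⁵h_f/L) = √(9.81·0.511⁵·2.41/334) = 0.04966
ε/(3.7D) = 3.38×10^-5; √(3.17ν²L/(gD³h_f)) = 4.63×10^-5
Q = -0.965·0.04966·ln(8.020×10^-5) = 0.4520 m³/s
Check: V = 2.20 m/s, Re = 4.45×10^5, f = 0.01494, h_f = 2.42 m ≈ 2.41 m ✓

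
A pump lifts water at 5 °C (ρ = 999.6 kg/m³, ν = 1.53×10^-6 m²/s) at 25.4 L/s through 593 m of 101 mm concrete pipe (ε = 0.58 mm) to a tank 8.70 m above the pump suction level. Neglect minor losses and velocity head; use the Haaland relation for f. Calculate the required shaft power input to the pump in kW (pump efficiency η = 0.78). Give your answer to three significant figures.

V = 4Q/(πD²) = 3.170 m/s; Re = 2.09×10^5; ε/D = 0.00574; f = 0.03212
h_f = f(L/D)V²/2g = 96.62 m
Total head H = z + h_f = 8.70 + 96.62 = 105.3 m
P_hyd = ρgQH = 999.6·9.81·0.0254·105.3 = 26.23 kW
P_shaft = P_hyd/η = 26.23/0.78 = 33.63 kW

P_shaft ≈ 33.6 kW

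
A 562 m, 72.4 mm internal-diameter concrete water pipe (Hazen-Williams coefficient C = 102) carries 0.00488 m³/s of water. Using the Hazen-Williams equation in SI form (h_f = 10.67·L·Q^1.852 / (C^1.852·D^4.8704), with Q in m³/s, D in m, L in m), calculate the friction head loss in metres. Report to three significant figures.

h_f = 10.67·562·0.00488^1.852 / (102^1.852·0.0724^4.8704) = 21.40 m

h_f ≈ 21.4 m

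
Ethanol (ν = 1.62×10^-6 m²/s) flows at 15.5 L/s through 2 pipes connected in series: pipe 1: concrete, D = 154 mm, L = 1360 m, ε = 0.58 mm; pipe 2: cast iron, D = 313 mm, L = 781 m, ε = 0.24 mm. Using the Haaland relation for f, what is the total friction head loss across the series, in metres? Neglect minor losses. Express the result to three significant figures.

Pipe 1: V = 0.8321 m/s, Re = 7.91×10^4, ε/D = 0.00377, f = 0.02925, h_1 = f(L/D)V²/2g = 9.116 m
Pipe 2: V = 0.2014 m/s, Re = 3.89×10^4, ε/D = 7.67×10^-4, f = 0.02399, h_2 = f(L/D)V²/2g = 0.1238 m
Series → Q common, losses add: H = Σh = 9.240 m

H ≈ 9.24 m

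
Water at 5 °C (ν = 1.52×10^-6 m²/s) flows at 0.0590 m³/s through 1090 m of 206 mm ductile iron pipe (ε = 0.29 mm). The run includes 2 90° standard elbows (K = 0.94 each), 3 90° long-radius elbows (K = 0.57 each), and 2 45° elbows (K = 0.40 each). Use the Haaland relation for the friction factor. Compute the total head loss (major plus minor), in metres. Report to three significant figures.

H_L ≈ 19.5 m

V = 4Q/(πD²) = 1.770 m/s; V²/2g = 0.1597 m
Re = 2.40×10^5, ε/D = 0.00141 → f = 0.02225 (Haaland)
Major: h_f = f(L/D)·V²/2g = 0.02225·5291·0.1597 = 18.81 m
Minor: ΣK = 4.39; h_m = ΣK·V²/2g = 0.7012 m
Total H_L = 18.81 + 0.7012 = 19.51 m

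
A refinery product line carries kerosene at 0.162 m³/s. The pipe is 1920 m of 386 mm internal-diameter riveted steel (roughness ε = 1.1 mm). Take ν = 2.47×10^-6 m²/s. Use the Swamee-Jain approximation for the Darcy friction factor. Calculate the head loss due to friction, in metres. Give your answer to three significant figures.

h_f ≈ 12.9 m

V = 4Q/(πD²) = 4·0.162/(π·0.386²) = 1.384 m/s
Re = VD/ν = 1.384·0.386/2.47×10^-6 = 2.16×10^5 → turbulent
ε/D = 1.1/386 = 0.00285
Swamee-Jain: f = 0.02661
h_f = f(L/D)V²/(2g) = 0.02661·(1920/0.386)·1.384²/(2·9.81) = 12.93 m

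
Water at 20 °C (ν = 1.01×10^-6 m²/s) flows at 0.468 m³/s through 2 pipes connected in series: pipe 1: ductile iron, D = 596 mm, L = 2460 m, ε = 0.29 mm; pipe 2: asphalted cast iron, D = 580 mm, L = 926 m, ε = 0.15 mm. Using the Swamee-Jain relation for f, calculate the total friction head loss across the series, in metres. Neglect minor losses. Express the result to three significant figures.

Pipe 1: V = 1.678 m/s, Re = 9.90×10^5, ε/D = 4.87×10^-4, f = 0.01721, h_1 = f(L/D)V²/2g = 10.19 m
Pipe 2: V = 1.771 m/s, Re = 1.02×10^6, ε/D = 2.59×10^-4, f = 0.01536, h_2 = f(L/D)V²/2g = 3.922 m
Series → Q common, losses add: H = Σh = 14.11 m

H ≈ 14.1 m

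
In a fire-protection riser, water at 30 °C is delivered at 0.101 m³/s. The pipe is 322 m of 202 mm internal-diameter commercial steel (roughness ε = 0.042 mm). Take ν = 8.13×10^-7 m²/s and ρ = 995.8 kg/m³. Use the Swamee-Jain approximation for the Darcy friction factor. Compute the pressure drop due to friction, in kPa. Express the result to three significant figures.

Δp ≈ 119 kPa

V = 4Q/(πD²) = 4·0.101/(π·0.202²) = 3.152 m/s
Re = VD/ν = 3.152·0.202/8.13×10^-7 = 7.83×10^5 → turbulent
ε/D = 0.042/202 = 2.08×10^-4
Swamee-Jain: f = 0.01508
h_f = f(L/D)V²/(2g) = 0.01508·(322/0.202)·3.152²/(2·9.81) = 12.17 m
Δp = ρg·h_f = 995.8·9.81·12.17 = 118.8 kPa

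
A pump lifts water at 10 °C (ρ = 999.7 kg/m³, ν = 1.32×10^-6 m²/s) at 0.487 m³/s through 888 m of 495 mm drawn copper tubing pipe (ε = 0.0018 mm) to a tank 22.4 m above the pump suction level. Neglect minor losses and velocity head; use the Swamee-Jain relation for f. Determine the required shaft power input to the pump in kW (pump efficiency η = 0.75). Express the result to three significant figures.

P_shaft ≈ 187 kW

V = 4Q/(πD²) = 2.531 m/s; Re = 9.49×10^5; ε/D = 3.64×10^-6; f = 0.01180
h_f = f(L/D)V²/2g = 6.909 m
Total head H = z + h_f = 22.4 + 6.909 = 29.31 m
P_hyd = ρgQH = 999.7·9.81·0.487·29.31 = 140.0 kW
P_shaft = P_hyd/η = 140.0/0.75 = 186.6 kW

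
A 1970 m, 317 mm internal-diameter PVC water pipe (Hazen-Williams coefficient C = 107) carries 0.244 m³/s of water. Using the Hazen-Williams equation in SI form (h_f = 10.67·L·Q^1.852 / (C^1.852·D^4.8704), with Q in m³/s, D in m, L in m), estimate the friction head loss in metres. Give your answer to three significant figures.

h_f = 10.67·1970·0.244^1.852 / (107^1.852·0.317^4.8704) = 72.39 m

h_f ≈ 72.4 m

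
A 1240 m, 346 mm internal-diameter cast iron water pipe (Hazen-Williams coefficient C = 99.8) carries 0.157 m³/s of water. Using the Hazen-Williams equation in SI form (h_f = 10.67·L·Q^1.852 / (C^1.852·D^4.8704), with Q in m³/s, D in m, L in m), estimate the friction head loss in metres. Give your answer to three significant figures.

h_f = 10.67·1240·0.157^1.852 / (99.8^1.852·0.346^4.8704) = 14.96 m

h_f ≈ 15.0 m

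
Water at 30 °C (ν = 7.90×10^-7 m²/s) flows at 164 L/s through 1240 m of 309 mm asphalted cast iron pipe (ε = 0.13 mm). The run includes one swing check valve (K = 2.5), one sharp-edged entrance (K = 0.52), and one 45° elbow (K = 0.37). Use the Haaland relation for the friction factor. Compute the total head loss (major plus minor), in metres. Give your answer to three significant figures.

V = 4Q/(πD²) = 2.187 m/s; V²/2g = 0.2438 m
Re = 8.55×10^5, ε/D = 4.21×10^-4 → f = 0.01668 (Haaland)
Major: h_f = f(L/D)·V²/2g = 0.01668·4013·0.2438 = 16.32 m
Minor: ΣK = 3.39; h_m = ΣK·V²/2g = 0.8264 m
Total H_L = 16.32 + 0.8264 = 17.14 m

H_L ≈ 17.1 m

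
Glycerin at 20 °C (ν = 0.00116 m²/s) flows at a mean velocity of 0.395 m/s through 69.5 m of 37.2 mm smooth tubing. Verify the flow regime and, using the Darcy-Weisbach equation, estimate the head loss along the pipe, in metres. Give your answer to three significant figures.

Re = VD/ν = 0.395·0.03720/0.00116 = 12.7 → laminar (Re < 2300)
f = 64/Re = 5.052
h_f = f(L/D)V²/(2g) = 5.052·(69.5/0.03720)·0.395²/(2·9.81) = 75.06 m

h_f ≈ 75.1 m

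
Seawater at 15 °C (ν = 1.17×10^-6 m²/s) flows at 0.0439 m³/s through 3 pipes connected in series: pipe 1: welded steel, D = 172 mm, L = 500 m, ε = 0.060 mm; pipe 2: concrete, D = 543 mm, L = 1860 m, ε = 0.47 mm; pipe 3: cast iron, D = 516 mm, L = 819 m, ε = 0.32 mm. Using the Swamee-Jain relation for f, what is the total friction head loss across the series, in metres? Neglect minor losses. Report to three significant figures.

H ≈ 9.48 m

Pipe 1: V = 1.889 m/s, Re = 2.78×10^5, ε/D = 3.49×10^-4, f = 0.01751, h_1 = f(L/D)V²/2g = 9.263 m
Pipe 2: V = 0.1896 m/s, Re = 8.80×10^4, ε/D = 8.66×10^-4, f = 0.02216, h_2 = f(L/D)V²/2g = 0.1390 m
Pipe 3: V = 0.2099 m/s, Re = 9.26×10^4, ε/D = 6.20×10^-4, f = 0.02111, h_3 = f(L/D)V²/2g = 0.07527 m
Series → Q common, losses add: H = Σh = 9.477 m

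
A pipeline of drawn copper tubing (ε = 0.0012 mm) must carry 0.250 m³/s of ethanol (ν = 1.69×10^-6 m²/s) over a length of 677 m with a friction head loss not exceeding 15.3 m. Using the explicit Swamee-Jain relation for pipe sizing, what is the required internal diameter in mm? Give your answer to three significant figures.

Swamee-Jain (Type III): D = 0.66·[ε^1.25·(LQ²/(gh_f))^4.75 + ν·Q^9.4·(L/(gh_f))^5.2]^0.04
LQ²/(gh_f) = 0.2819; L/(gh_f) = 4.511
Term 1 = ε^1.25·(…)^4.75 = 9.70×10^-11; Term 2 = ν·Q^9.4·(…)^5.2 = 9.34×10^-9
D = 0.66·(9.70×10^-11 + 9.34×10^-9)^0.04 = 0.3152 m = 315 mm
Check: V = 3.20 m/s, Re = 5.98×10^5, f = 0.01275, h_f = 14.3 m ≈ 15.3 m ✓

D ≈ 315 mm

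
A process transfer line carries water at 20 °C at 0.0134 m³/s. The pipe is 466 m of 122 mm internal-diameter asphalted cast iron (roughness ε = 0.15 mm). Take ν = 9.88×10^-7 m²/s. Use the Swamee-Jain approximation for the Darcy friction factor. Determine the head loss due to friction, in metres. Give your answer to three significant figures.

V = 4Q/(πD²) = 4·0.0134/(π·0.122²) = 1.146 m/s
Re = VD/ν = 1.146·0.122/9.88×10^-7 = 1.42×10^5 → turbulent
ε/D = 0.15/122 = 0.00123
Swamee-Jain: f = 0.02251
h_f = f(L/D)V²/(2g) = 0.02251·(466/0.122)·1.146²/(2·9.81) = 5.759 m

h_f ≈ 5.76 m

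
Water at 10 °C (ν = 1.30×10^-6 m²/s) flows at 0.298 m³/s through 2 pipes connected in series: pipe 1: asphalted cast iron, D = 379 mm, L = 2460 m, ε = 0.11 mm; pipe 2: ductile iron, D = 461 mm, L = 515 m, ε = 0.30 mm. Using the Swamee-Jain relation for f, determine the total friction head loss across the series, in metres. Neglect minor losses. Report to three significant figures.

H ≈ 40.0 m

Pipe 1: V = 2.641 m/s, Re = 7.70×10^5, ε/D = 2.90×10^-4, f = 0.01587, h_1 = f(L/D)V²/2g = 36.63 m
Pipe 2: V = 1.785 m/s, Re = 6.33×10^5, ε/D = 6.51×10^-4, f = 0.01849, h_2 = f(L/D)V²/2g = 3.356 m
Series → Q common, losses add: H = Σh = 39.99 m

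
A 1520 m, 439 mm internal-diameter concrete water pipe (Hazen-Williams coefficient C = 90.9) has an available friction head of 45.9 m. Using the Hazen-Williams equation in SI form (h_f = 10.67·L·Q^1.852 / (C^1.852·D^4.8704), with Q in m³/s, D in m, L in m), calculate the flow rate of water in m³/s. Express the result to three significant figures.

Rearranging: Q = [h_f·C^1.852·D^4.8704 / (10.67·L)]^(1/1.852)
Q = [45.9·90.9^1.852·0.439^4.8704 / (10.67·1520)]^0.540 = 0.4389 m³/s

Q ≈ 0.439 m³/s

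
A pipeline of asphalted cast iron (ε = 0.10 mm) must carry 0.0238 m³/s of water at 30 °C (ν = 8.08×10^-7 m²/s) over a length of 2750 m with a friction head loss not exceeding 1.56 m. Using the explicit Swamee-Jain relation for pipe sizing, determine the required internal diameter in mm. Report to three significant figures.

Swamee-Jain (Type III): D = 0.66·[ε^1.25·(LQ²/(gh_f))^4.75 + ν·Q^9.4·(L/(gh_f))^5.2]^0.04
LQ²/(gh_f) = 0.1018; L/(gh_f) = 179.7
Term 1 = ε^1.25·(…)^4.75 = 1.93×10^-10; Term 2 = ν·Q^9.4·(…)^5.2 = 2.35×10^-10
D = 0.66·(1.93×10^-10 + 2.35×10^-10)^0.04 = 0.2785 m = 278 mm
Check: V = 0.391 m/s, Re = 1.35×10^5, f = 0.01900, h_f = 1.46 m ≈ 1.56 m ✓

D ≈ 278 mm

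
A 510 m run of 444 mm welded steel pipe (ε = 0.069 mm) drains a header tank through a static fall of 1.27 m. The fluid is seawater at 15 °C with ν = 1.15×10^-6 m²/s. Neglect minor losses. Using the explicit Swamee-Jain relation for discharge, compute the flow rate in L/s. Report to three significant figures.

Q ≈ 185 L/s

Swamee-Jain (Type II): Q = -0.965·√(gD⁵h_f/L)·ln[ε/(3.7D) + √(3.17ν²L/(gD³h_f))]
√(gD⁵h_f/L) = √(9.81·0.444⁵·1.27/510) = 0.02053
ε/(3.7D) = 4.20×10^-5; √(3.17ν²L/(gD³h_f)) = 4.43×10^-5
Q = -0.965·0.02053·ln(8.628×10^-5) = 0.1854 m³/s
Check: V = 1.20 m/s, Re = 4.62×10^5, f = 0.01519, h_f = 1.28 m ≈ 1.27 m ✓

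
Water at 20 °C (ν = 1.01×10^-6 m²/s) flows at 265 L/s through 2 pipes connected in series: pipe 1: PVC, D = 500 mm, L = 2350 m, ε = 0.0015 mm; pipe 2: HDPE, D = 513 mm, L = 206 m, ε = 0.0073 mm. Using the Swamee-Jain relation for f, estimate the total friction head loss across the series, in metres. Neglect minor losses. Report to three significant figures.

Pipe 1: V = 1.350 m/s, Re = 6.68×10^5, ε/D = 3.00×10^-6, f = 0.01250, h_1 = f(L/D)V²/2g = 5.453 m
Pipe 2: V = 1.282 m/s, Re = 6.51×10^5, ε/D = 1.42×10^-5, f = 0.01276, h_2 = f(L/D)V²/2g = 0.4293 m
Series → Q common, losses add: H = Σh = 5.882 m

H ≈ 5.88 m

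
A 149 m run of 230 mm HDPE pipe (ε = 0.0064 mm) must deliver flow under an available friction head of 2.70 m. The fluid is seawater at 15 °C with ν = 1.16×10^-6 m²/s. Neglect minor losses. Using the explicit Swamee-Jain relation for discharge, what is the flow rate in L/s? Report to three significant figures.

Swamee-Jain (Type II): Q = -0.965·√(gD⁵h_f/L)·ln[ε/(3.7D) + √(3.17ν²L/(gD³h_f))]
√(gD⁵h_f/L) = √(9.81·0.230⁵·2.70/149) = 0.01070
ε/(3.7D) = 7.52×10^-6; √(3.17ν²L/(gD³h_f)) = 4.44×10^-5
Q = -0.965·0.01070·ln(5.193×10^-5) = 0.1018 m³/s
Check: V = 2.45 m/s, Re = 4.86×10^5, f = 0.01358, h_f = 2.69 m ≈ 2.70 m ✓

Q ≈ 102 L/s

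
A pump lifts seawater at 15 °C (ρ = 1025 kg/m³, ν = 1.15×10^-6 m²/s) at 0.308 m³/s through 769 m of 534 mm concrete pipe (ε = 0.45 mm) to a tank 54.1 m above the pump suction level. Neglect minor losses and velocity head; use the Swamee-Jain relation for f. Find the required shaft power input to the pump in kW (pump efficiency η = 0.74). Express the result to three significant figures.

V = 4Q/(πD²) = 1.375 m/s; Re = 6.39×10^5; ε/D = 8.43×10^-4; f = 0.01949
h_f = f(L/D)V²/2g = 2.705 m
Total head H = z + h_f = 54.1 + 2.705 = 56.81 m
P_hyd = ρgQH = 1025·9.81·0.308·56.81 = 175.9 kW
P_shaft = P_hyd/η = 175.9/0.74 = 237.7 kW

P_shaft ≈ 238 kW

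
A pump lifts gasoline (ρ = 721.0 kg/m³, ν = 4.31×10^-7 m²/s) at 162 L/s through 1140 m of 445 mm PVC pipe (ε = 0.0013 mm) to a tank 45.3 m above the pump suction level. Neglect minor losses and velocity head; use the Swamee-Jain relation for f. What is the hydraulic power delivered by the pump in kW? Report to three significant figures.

V = 4Q/(πD²) = 1.042 m/s; Re = 1.08×10^6; ε/D = 2.92×10^-6; f = 0.01154
h_f = f(L/D)V²/2g = 1.635 m
Total head H = z + h_f = 45.3 + 1.635 = 46.94 m
P_hyd = ρgQH = 721.0·9.81·0.162·46.94 = 53.78 kW

P_hyd ≈ 53.8 kW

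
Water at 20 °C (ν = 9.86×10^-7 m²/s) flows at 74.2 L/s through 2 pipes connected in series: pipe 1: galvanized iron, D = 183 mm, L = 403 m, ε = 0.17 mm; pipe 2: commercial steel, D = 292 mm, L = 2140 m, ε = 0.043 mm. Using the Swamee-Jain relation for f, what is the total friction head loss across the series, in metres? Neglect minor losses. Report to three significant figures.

Pipe 1: V = 2.821 m/s, Re = 5.24×10^5, ε/D = 9.29×10^-4, f = 0.02001, h_1 = f(L/D)V²/2g = 17.87 m
Pipe 2: V = 1.108 m/s, Re = 3.28×10^5, ε/D = 1.47×10^-4, f = 0.01570, h_2 = f(L/D)V²/2g = 7.198 m
Series → Q common, losses add: H = Σh = 25.07 m

H ≈ 25.1 m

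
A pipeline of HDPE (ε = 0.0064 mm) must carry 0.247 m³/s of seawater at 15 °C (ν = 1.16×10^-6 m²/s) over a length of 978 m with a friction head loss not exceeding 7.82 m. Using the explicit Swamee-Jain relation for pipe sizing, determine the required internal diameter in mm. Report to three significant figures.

Swamee-Jain (Type III): D = 0.66·[ε^1.25·(LQ²/(gh_f))^4.75 + ν·Q^9.4·(L/(gh_f))^5.2]^0.04
LQ²/(gh_f) = 0.7778; L/(gh_f) = 12.75
Term 1 = ε^1.25·(…)^4.75 = 9.76×10^-8; Term 2 = ν·Q^9.4·(…)^5.2 = 1.27×10^-6
D = 0.66·(9.76×10^-8 + 1.27×10^-6)^0.04 = 0.3846 m = 385 mm
Check: V = 2.13 m/s, Re = 7.05×10^5, f = 0.01265, h_f = 7.41 m ≈ 7.82 m ✓

D ≈ 385 mm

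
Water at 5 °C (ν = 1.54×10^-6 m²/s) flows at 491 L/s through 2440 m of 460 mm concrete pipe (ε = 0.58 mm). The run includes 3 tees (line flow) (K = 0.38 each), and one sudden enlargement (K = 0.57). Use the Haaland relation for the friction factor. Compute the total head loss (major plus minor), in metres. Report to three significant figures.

H_L ≈ 50.5 m

V = 4Q/(πD²) = 2.954 m/s; V²/2g = 0.4449 m
Re = 8.82×10^5, ε/D = 0.00126 → f = 0.02109 (Haaland)
Major: h_f = f(L/D)·V²/2g = 0.02109·5304·0.4449 = 49.77 m
Minor: ΣK = 1.71; h_m = ΣK·V²/2g = 0.7608 m
Total H_L = 49.77 + 0.7608 = 50.53 m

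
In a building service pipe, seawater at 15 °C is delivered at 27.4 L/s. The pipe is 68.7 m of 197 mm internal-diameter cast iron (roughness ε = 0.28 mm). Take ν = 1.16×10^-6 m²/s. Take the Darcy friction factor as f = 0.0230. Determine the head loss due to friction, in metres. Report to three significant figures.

V = 4Q/(πD²) = 4·0.0274/(π·0.197²) = 0.8989 m/s
h_f = f(L/D)V²/(2g) = 0.02300·(68.7/0.197)·0.8989²/(2·9.81) = 0.3304 m

h_f ≈ 0.330 m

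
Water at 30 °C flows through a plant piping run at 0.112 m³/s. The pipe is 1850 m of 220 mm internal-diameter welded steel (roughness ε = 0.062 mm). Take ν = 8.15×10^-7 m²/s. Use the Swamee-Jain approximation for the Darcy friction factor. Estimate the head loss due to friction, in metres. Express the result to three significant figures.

V = 4Q/(πD²) = 4·0.112/(π·0.220²) = 2.946 m/s
Re = VD/ν = 2.946·0.220/8.15×10^-7 = 7.95×10^5 → turbulent
ε/D = 0.062/220 = 2.82×10^-4
Swamee-Jain: f = 0.01577
h_f = f(L/D)V²/(2g) = 0.01577·(1850/0.220)·2.946²/(2·9.81) = 58.66 m

h_f ≈ 58.7 m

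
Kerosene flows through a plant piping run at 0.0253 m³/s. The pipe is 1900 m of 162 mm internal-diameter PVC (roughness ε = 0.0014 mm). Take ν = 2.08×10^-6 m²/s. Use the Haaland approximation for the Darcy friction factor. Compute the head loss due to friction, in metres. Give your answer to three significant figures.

V = 4Q/(πD²) = 4·0.0253/(π·0.162²) = 1.227 m/s
Re = VD/ν = 1.227·0.162/2.08×10^-6 = 9.56×10^4 → turbulent
ε/D = 0.0014/162 = 8.64×10^-6
Haaland: f = 0.01802
h_f = f(L/D)V²/(2g) = 0.01802·(1900/0.162)·1.227²/(2·9.81) = 16.23 m

h_f ≈ 16.2 m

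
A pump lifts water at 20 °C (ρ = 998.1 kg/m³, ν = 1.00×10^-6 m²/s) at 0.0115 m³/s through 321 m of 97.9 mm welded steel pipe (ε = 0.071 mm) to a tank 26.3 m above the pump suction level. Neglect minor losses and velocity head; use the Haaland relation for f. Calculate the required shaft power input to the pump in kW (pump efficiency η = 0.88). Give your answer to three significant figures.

V = 4Q/(πD²) = 1.528 m/s; Re = 1.50×10^5; ε/D = 7.25×10^-4; f = 0.02018
h_f = f(L/D)V²/2g = 7.871 m
Total head H = z + h_f = 26.3 + 7.871 = 34.17 m
P_hyd = ρgQH = 998.1·9.81·0.0115·34.17 = 3.848 kW
P_shaft = P_hyd/η = 3.848/0.88 = 4.372 kW

P_shaft ≈ 4.37 kW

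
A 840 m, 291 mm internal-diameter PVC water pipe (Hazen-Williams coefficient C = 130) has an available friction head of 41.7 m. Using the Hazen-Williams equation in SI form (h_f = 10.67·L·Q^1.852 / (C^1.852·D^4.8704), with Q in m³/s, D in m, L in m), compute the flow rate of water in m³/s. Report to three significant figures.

Rearranging: Q = [h_f·C^1.852·D^4.8704 / (10.67·L)]^(1/1.852)
Q = [41.7·130^1.852·0.291^4.8704 / (10.67·840)]^0.540 = 0.2784 m³/s

Q ≈ 0.278 m³/s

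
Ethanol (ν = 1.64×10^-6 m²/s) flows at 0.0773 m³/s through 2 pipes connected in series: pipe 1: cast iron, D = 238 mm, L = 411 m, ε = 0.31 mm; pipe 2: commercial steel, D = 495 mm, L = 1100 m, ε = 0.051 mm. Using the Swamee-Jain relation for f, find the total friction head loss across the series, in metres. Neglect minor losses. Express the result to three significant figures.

H ≈ 6.19 m

Pipe 1: V = 1.738 m/s, Re = 2.52×10^5, ε/D = 0.00130, f = 0.02207, h_1 = f(L/D)V²/2g = 5.865 m
Pipe 2: V = 0.4017 m/s, Re = 1.21×10^5, ε/D = 1.03×10^-4, f = 0.01784, h_2 = f(L/D)V²/2g = 0.3260 m
Series → Q common, losses add: H = Σh = 6.191 m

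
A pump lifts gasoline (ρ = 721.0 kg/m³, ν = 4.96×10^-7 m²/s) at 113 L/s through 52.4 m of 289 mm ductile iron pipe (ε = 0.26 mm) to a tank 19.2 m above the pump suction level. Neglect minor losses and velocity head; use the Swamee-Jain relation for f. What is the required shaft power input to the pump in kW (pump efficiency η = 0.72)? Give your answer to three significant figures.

P_shaft ≈ 21.9 kW

V = 4Q/(πD²) = 1.723 m/s; Re = 1.00×10^6; ε/D = 9.00×10^-4; f = 0.01956
h_f = f(L/D)V²/2g = 0.5364 m
Total head H = z + h_f = 19.2 + 0.5364 = 19.74 m
P_hyd = ρgQH = 721.0·9.81·0.113·19.74 = 15.77 kW
P_shaft = P_hyd/η = 15.77/0.72 = 21.91 kW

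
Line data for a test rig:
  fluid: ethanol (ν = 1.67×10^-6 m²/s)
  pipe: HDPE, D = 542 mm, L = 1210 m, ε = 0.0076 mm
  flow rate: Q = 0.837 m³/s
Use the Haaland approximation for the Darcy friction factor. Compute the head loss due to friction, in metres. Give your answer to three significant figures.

V = 4Q/(πD²) = 4·0.837/(π·0.542²) = 3.628 m/s
Re = VD/ν = 3.628·0.542/1.67×10^-6 = 1.18×10^6 → turbulent
ε/D = 0.0076/542 = 1.40×10^-5
Haaland: f = 0.01156
h_f = f(L/D)V²/(2g) = 0.01156·(1210/0.542)·3.628²/(2·9.81) = 17.32 m

h_f ≈ 17.3 m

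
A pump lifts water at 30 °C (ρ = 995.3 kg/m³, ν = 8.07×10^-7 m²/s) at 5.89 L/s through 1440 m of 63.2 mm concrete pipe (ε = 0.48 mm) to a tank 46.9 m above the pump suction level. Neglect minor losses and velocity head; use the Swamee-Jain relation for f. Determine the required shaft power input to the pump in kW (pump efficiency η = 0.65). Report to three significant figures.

P_shaft ≈ 16.9 kW

V = 4Q/(πD²) = 1.878 m/s; Re = 1.47×10^5; ε/D = 0.00759; f = 0.03530
h_f = f(L/D)V²/2g = 144.5 m
Total head H = z + h_f = 46.9 + 144.5 = 191.4 m
P_hyd = ρgQH = 995.3·9.81·0.00589·191.4 = 11.01 kW
P_shaft = P_hyd/η = 11.01/0.65 = 16.93 kW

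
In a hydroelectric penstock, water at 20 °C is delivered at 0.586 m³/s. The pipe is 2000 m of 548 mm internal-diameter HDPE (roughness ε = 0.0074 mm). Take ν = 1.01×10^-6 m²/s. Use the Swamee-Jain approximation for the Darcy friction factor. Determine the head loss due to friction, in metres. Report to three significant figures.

V = 4Q/(πD²) = 4·0.586/(π·0.548²) = 2.485 m/s
Re = VD/ν = 2.485·0.548/1.01×10^-6 = 1.35×10^6 → turbulent
ε/D = 0.0074/548 = 1.35×10^-5
Swamee-Jain: f = 0.01144
h_f = f(L/D)V²/(2g) = 0.01144·(2000/0.548)·2.485²/(2·9.81) = 13.13 m

h_f ≈ 13.1 m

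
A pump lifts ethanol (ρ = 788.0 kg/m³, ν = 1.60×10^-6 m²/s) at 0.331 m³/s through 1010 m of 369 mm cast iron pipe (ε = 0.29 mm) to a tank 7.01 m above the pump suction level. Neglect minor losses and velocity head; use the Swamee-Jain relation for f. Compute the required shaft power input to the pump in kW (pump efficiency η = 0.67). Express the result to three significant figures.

P_shaft ≈ 124 kW

V = 4Q/(πD²) = 3.095 m/s; Re = 7.14×10^5; ε/D = 7.86×10^-4; f = 0.01914
h_f = f(L/D)V²/2g = 25.59 m
Total head H = z + h_f = 7.01 + 25.59 = 32.60 m
P_hyd = ρgQH = 788.0·9.81·0.331·32.60 = 83.40 kW
P_shaft = P_hyd/η = 83.40/0.67 = 124.5 kW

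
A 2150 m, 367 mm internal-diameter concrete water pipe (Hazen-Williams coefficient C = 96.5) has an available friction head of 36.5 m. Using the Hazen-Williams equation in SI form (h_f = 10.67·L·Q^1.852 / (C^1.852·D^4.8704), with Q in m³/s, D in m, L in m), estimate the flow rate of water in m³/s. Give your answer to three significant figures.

Rearranging: Q = [h_f·C^1.852·D^4.8704 / (10.67·L)]^(1/1.852)
Q = [36.5·96.5^1.852·0.367^4.8704 / (10.67·2150)]^0.540 = 0.2132 m³/s

Q ≈ 0.213 m³/s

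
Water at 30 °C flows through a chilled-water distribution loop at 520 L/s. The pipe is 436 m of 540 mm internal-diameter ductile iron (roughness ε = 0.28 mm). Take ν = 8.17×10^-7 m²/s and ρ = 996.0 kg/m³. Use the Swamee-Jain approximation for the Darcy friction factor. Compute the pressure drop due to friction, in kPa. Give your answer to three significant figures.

Δp ≈ 35.8 kPa

V = 4Q/(πD²) = 4·0.520/(π·0.540²) = 2.271 m/s
Re = VD/ν = 2.271·0.540/8.17×10^-7 = 1.50×10^6 → turbulent
ε/D = 0.28/540 = 5.19×10^-4
Swamee-Jain: f = 0.01725
h_f = f(L/D)V²/(2g) = 0.01725·(436/0.540)·2.271²/(2·9.81) = 3.660 m
Δp = ρg·h_f = 996.0·9.81·3.660 = 35.76 kPa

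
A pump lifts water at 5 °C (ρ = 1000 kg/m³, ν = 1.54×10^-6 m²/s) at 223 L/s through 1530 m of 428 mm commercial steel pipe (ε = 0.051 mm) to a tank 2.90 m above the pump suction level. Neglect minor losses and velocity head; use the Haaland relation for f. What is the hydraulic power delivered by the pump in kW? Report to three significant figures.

V = 4Q/(πD²) = 1.550 m/s; Re = 4.31×10^5; ε/D = 1.19×10^-4; f = 0.01472
h_f = f(L/D)V²/2g = 6.442 m
Total head H = z + h_f = 2.90 + 6.442 = 9.342 m
P_hyd = ρgQH = 1000·9.81·0.223·9.342 = 20.44 kW

P_hyd ≈ 20.4 kW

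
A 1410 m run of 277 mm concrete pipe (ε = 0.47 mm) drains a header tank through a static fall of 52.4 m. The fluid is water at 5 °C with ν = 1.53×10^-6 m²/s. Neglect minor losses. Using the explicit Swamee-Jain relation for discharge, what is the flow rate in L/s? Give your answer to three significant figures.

Q ≈ 179 L/s

Swamee-Jain (Type II): Q = -0.965·√(gD⁵h_f/L)·ln[ε/(3.7D) + √(3.17ν²L/(gD³h_f))]
√(gD⁵h_f/L) = √(9.81·0.277⁵·52.4/1410) = 0.02438
ε/(3.7D) = 4.59×10^-4; √(3.17ν²L/(gD³h_f)) = 3.09×10^-5
Q = -0.965·0.02438·ln(4.895×10^-4) = 0.1793 m³/s
Check: V = 2.98 m/s, Re = 5.39×10^5, f = 0.02292, h_f = 52.7 m ≈ 52.4 m ✓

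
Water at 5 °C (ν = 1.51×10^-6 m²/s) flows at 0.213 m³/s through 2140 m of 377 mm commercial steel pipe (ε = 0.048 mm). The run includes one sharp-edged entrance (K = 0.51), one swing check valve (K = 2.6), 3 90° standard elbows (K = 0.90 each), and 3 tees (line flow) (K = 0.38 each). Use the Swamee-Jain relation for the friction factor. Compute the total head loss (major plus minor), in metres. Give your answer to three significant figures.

H_L ≈ 16.9 m

V = 4Q/(πD²) = 1.908 m/s; V²/2g = 0.1856 m
Re = 4.76×10^5, ε/D = 1.27×10^-4 → f = 0.01485 (Swamee-Jain)
Major: h_f = f(L/D)·V²/2g = 0.01485·5676·0.1856 = 15.65 m
Minor: ΣK = 6.95; h_m = ΣK·V²/2g = 1.290 m
Total H_L = 15.65 + 1.290 = 16.94 m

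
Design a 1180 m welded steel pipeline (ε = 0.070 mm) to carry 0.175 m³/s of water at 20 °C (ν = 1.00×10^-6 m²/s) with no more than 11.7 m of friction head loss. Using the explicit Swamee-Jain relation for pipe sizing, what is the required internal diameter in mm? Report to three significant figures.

Swamee-Jain (Type III): D = 0.66·[ε^1.25·(LQ²/(gh_f))^4.75 + ν·Q^9.4·(L/(gh_f))^5.2]^0.04
LQ²/(gh_f) = 0.3148; L/(gh_f) = 10.28
Term 1 = ε^1.25·(…)^4.75 = 2.64×10^-8; Term 2 = ν·Q^9.4·(…)^5.2 = 1.40×10^-8
D = 0.66·(2.64×10^-8 + 1.40×10^-8)^0.04 = 0.3341 m = 334 mm
Check: V = 2.00 m/s, Re = 6.67×10^5, f = 0.01526, h_f = 10.9 m ≈ 11.7 m ✓

D ≈ 334 mm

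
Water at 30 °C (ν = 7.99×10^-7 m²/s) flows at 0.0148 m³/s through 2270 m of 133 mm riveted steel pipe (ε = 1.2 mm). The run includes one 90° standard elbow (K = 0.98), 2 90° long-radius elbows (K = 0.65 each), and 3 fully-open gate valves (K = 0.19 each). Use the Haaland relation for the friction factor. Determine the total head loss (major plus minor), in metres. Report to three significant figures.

H_L ≈ 36.7 m

V = 4Q/(πD²) = 1.065 m/s; V²/2g = 0.05784 m
Re = 1.77×10^5, ε/D = 0.00902 → f = 0.03703 (Haaland)
Major: h_f = f(L/D)·V²/2g = 0.03703·17068·0.05784 = 36.56 m
Minor: ΣK = 2.85; h_m = ΣK·V²/2g = 0.1648 m
Total H_L = 36.56 + 0.1648 = 36.72 m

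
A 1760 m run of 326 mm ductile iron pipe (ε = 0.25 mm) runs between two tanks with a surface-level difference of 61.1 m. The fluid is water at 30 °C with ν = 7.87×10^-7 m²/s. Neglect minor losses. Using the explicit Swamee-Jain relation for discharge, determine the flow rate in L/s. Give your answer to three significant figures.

Q ≈ 288 L/s

Swamee-Jain (Type II): Q = -0.965·√(gD⁵h_f/L)·ln[ε/(3.7D) + √(3.17ν²L/(gD³h_f))]
√(gD⁵h_f/L) = √(9.81·0.326⁵·61.1/1760) = 0.03541
ε/(3.7D) = 2.07×10^-4; √(3.17ν²L/(gD³h_f)) = 1.29×10^-5
Q = -0.965·0.03541·ln(2.202×10^-4) = 0.2878 m³/s
Check: V = 3.45 m/s, Re = 1.43×10^6, f = 0.01876, h_f = 61.4 m ≈ 61.1 m ✓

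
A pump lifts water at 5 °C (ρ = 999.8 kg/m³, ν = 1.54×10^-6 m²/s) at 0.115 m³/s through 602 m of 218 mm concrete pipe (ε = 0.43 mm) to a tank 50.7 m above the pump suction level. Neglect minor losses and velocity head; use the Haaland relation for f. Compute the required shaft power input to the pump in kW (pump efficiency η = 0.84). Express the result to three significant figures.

P_shaft ≈ 111 kW

V = 4Q/(πD²) = 3.081 m/s; Re = 4.36×10^5; ε/D = 0.00197; f = 0.02375
h_f = f(L/D)V²/2g = 31.74 m
Total head H = z + h_f = 50.7 + 31.74 = 82.44 m
P_hyd = ρgQH = 999.8·9.81·0.115·82.44 = 92.98 kW
P_shaft = P_hyd/η = 92.98/0.84 = 110.7 kW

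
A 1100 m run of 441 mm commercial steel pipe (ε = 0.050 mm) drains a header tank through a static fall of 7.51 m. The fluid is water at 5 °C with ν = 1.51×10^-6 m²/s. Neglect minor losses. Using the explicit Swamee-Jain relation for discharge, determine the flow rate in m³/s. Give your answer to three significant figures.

Q ≈ 0.310 m³/s

Swamee-Jain (Type II): Q = -0.965·√(gD⁵h_f/L)·ln[ε/(3.7D) + √(3.17ν²L/(gD³h_f))]
√(gD⁵h_f/L) = √(9.81·0.441⁵·7.51/1100) = 0.03342
ε/(3.7D) = 3.06×10^-5; √(3.17ν²L/(gD³h_f)) = 3.55×10^-5
Q = -0.965·0.03342·ln(6.612×10^-5) = 0.3104 m³/s
Check: V = 2.03 m/s, Re = 5.94×10^5, f = 0.01436, h_f = 7.54 m ≈ 7.51 m ✓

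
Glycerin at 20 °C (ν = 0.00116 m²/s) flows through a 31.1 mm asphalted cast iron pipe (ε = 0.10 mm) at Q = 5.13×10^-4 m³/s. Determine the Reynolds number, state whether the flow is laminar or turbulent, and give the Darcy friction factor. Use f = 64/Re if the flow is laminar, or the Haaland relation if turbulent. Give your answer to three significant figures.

Re ≈ 18.1; laminar; f = 64/Re ≈ 3.53

V = 4Q/(πD²) = 0.6753 m/s
Re = VD/ν = 0.6753·0.0311/0.00116 = 18.1
Re < 2300 → laminar → f = 64/Re = 3.535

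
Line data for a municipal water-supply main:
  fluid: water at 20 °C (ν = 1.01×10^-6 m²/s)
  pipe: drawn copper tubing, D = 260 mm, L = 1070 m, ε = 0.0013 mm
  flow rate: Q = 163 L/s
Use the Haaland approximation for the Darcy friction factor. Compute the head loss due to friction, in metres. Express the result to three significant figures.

h_f ≈ 24.0 m

V = 4Q/(πD²) = 4·0.163/(π·0.260²) = 3.070 m/s
Re = VD/ν = 3.070·0.260/1.01×10^-6 = 7.90×10^5 → turbulent
ε/D = 0.0013/260 = 5.00×10^-6
Haaland: f = 0.01213
h_f = f(L/D)V²/(2g) = 0.01213·(1070/0.260)·3.070²/(2·9.81) = 23.98 m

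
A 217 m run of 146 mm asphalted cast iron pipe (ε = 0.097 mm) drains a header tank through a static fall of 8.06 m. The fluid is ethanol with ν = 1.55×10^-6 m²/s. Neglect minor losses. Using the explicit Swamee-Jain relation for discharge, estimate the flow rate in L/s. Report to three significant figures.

Q ≈ 39.1 L/s

Swamee-Jain (Type II): Q = -0.965·√(gD⁵h_f/L)·ln[ε/(3.7D) + √(3.17ν²L/(gD³h_f))]
√(gD⁵h_f/L) = √(9.81·0.146⁵·8.06/217) = 0.004916
ε/(3.7D) = 1.80×10^-4; √(3.17ν²L/(gD³h_f)) = 8.20×10^-5
Q = -0.965·0.004916·ln(2.615×10^-4) = 0.03914 m³/s
Check: V = 2.34 m/s, Re = 2.20×10^5, f = 0.01961, h_f = 8.12 m ≈ 8.06 m ✓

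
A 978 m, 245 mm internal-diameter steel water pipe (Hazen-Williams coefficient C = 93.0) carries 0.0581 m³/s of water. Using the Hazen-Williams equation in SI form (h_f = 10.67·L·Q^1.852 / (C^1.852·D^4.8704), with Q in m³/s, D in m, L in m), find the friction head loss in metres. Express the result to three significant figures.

h_f = 10.67·978·0.0581^1.852 / (93.0^1.852·0.245^4.8704) = 11.46 m

h_f ≈ 11.5 m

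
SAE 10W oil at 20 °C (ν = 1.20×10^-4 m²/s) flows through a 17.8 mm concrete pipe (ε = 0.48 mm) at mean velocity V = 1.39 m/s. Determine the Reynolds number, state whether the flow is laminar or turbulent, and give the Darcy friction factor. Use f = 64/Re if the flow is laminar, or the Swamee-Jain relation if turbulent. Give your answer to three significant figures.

Re = VD/ν = 1.390·0.0178/1.20×10^-4 = 206
Re < 2300 → laminar → f = 64/Re = 0.3104

Re ≈ 206; laminar; f = 64/Re ≈ 0.310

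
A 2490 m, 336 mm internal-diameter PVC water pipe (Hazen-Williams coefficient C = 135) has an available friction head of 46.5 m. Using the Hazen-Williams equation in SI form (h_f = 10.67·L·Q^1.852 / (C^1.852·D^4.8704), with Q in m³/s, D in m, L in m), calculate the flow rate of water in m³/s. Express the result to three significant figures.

Q ≈ 0.249 m³/s

Rearranging: Q = [h_f·C^1.852·D^4.8704 / (10.67·L)]^(1/1.852)
Q = [46.5·135^1.852·0.336^4.8704 / (10.67·2490)]^0.540 = 0.2489 m³/s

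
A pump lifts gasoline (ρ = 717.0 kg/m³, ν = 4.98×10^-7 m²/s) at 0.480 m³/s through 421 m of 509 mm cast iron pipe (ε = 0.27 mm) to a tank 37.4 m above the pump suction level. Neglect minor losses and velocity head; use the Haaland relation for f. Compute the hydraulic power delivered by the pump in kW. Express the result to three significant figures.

V = 4Q/(πD²) = 2.359 m/s; Re = 2.41×10^6; ε/D = 5.30×10^-4; f = 0.01714
h_f = f(L/D)V²/2g = 4.020 m
Total head H = z + h_f = 37.4 + 4.020 = 41.42 m
P_hyd = ρgQH = 717.0·9.81·0.480·41.42 = 139.8 kW

P_hyd ≈ 140 kW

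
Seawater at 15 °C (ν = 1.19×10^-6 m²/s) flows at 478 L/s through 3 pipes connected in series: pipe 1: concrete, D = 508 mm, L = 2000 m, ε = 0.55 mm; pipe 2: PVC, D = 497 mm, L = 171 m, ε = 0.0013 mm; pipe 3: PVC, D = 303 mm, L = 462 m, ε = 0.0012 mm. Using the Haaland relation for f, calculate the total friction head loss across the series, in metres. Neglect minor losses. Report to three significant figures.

H ≈ 60.5 m

Pipe 1: V = 2.358 m/s, Re = 1.01×10^6, ε/D = 0.00108, f = 0.02031, h_1 = f(L/D)V²/2g = 22.67 m
Pipe 2: V = 2.464 m/s, Re = 1.03×10^6, ε/D = 2.62×10^-6, f = 0.01157, h_2 = f(L/D)V²/2g = 1.232 m
Pipe 3: V = 6.629 m/s, Re = 1.69×10^6, ε/D = 3.96×10^-6, f = 0.01073, h_3 = f(L/D)V²/2g = 36.63 m
Series → Q common, losses add: H = Σh = 60.53 m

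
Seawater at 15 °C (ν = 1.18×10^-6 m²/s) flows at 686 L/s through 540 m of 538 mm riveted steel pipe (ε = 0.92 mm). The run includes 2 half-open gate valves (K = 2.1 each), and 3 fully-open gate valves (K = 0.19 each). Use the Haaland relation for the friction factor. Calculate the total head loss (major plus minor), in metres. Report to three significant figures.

V = 4Q/(πD²) = 3.018 m/s; V²/2g = 0.4641 m
Re = 1.38×10^6, ε/D = 0.00171 → f = 0.02265 (Haaland)
Major: h_f = f(L/D)·V²/2g = 0.02265·1004·0.4641 = 10.55 m
Minor: ΣK = 4.77; h_m = ΣK·V²/2g = 2.214 m
Total H_L = 10.55 + 2.214 = 12.77 m

H_L ≈ 12.8 m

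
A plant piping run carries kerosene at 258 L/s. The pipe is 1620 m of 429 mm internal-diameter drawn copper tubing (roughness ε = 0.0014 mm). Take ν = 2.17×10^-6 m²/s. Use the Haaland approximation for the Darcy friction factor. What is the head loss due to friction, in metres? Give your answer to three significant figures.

V = 4Q/(πD²) = 4·0.258/(π·0.429²) = 1.785 m/s
Re = VD/ν = 1.785·0.429/2.17×10^-6 = 3.53×10^5 → turbulent
ε/D = 0.0014/429 = 3.26×10^-6
Haaland: f = 0.01394
h_f = f(L/D)V²/(2g) = 0.01394·(1620/0.429)·1.785²/(2·9.81) = 8.551 m

h_f ≈ 8.55 m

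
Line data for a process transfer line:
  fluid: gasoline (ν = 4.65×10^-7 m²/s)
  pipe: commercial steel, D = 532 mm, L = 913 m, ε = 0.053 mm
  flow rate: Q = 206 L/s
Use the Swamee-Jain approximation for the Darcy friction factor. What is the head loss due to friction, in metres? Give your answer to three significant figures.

h_f ≈ 1.01 m

V = 4Q/(πD²) = 4·0.206/(π·0.532²) = 0.9267 m/s
Re = VD/ν = 0.9267·0.532/4.65×10^-7 = 1.06×10^6 → turbulent
ε/D = 0.053/532 = 9.96×10^-5
Swamee-Jain: f = 0.01344
h_f = f(L/D)V²/(2g) = 0.01344·(913/0.532)·0.9267²/(2·9.81) = 1.009 m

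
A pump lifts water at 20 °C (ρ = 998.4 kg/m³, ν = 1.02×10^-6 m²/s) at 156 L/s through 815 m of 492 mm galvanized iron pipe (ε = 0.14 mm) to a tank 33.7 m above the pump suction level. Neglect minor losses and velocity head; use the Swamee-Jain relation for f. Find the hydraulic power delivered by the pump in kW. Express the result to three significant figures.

P_hyd ≈ 52.9 kW

V = 4Q/(πD²) = 0.8205 m/s; Re = 3.96×10^5; ε/D = 2.85×10^-4; f = 0.01654
h_f = f(L/D)V²/2g = 0.9403 m
Total head H = z + h_f = 33.7 + 0.9403 = 34.64 m
P_hyd = ρgQH = 998.4·9.81·0.156·34.64 = 52.93 kW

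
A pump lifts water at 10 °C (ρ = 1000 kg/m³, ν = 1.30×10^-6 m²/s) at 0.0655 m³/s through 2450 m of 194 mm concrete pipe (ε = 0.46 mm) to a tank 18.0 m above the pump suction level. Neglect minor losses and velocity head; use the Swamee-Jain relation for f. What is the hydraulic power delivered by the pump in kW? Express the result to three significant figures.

P_hyd ≈ 62.6 kW

V = 4Q/(πD²) = 2.216 m/s; Re = 3.31×10^5; ε/D = 0.00237; f = 0.02514
h_f = f(L/D)V²/2g = 79.47 m
Total head H = z + h_f = 18.0 + 79.47 = 97.47 m
P_hyd = ρgQH = 1000·9.81·0.0655·97.47 = 62.63 kW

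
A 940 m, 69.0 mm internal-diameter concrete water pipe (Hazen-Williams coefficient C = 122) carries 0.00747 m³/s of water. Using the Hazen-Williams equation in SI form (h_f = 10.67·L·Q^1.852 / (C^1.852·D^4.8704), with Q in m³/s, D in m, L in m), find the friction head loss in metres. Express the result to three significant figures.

h_f = 10.67·940·0.00747^1.852 / (122^1.852·0.0690^4.8704) = 71.45 m

h_f ≈ 71.5 m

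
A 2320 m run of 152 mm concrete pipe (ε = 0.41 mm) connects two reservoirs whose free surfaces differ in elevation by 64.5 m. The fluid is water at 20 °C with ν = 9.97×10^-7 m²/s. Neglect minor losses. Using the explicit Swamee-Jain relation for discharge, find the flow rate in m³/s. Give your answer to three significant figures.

Q ≈ 0.0324 m³/s

Swamee-Jain (Type II): Q = -0.965·√(gD⁵h_f/L)·ln[ε/(3.7D) + √(3.17ν²L/(gD³h_f))]
√(gD⁵h_f/L) = √(9.81·0.152⁵·64.5/2320) = 0.004704
ε/(3.7D) = 7.29×10^-4; √(3.17ν²L/(gD³h_f)) = 5.74×10^-5
Q = -0.965·0.004704·ln(7.864×10^-4) = 0.03245 m³/s
Check: V = 1.79 m/s, Re = 2.73×10^5, f = 0.02609, h_f = 64.9 m ≈ 64.5 m ✓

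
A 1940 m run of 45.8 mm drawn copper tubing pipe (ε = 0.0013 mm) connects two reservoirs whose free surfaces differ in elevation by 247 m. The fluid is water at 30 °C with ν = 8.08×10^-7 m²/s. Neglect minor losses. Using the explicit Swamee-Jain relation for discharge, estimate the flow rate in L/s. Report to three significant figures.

Swamee-Jain (Type II): Q = -0.965·√(gD⁵h_f/L)·ln[ε/(3.7D) + √(3.17ν²L/(gD³h_f))]
√(gD⁵h_f/L) = √(9.81·0.0458⁵·247/1940) = 5.017×10^-4
ε/(3.7D) = 7.67×10^-6; √(3.17ν²L/(gD³h_f)) = 1.31×10^-4
Q = -0.965·5.017×10^-4·ln(1.390×10^-4) = 0.004300 m³/s
Check: V = 2.61 m/s, Re = 1.48×10^5, f = 0.01670, h_f = 246 m ≈ 247 m ✓

Q ≈ 4.30 L/s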